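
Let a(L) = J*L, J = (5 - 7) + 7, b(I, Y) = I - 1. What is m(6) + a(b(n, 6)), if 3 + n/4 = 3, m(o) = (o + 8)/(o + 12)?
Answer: -38/9 ≈ -4.2222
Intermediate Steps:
m(o) = (8 + o)/(12 + o)
n = 0 (n = -12 + 4*3 = -12 + 12 = 0)
b(I, Y) = -1 + I
J = 5 (J = -2 + 7 = 5)
a(L) = 5*L
m(6) + a(b(n, 6)) = (8 + 6)/(12 + 6) + 5*(-1 + 0) = 14/18 + 5*(-1) = (1/18)*14 - 5 = 7/9 - 5 = -38/9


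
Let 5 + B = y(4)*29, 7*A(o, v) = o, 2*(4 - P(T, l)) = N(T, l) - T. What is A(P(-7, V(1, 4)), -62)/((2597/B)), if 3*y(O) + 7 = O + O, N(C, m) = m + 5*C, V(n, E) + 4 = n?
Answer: 13/2597 ≈ 0.0050058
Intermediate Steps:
V(n, E) = -4 + n
y(O) = -7/3 + 2*O/3 (y(O) = -7/3 + (O + O)/3 = -7/3 + (2*O)/3 = -7/3 + 2*O/3)
P(T, l) = 4 - 2*T - l/2 (P(T, l) = 4 - ((l + 5*T) - T)/2 = 4 - (l + 4*T)/2 = 4 + (-2*T - l/2) = 4 - 2*T - l/2)
A(o, v) = o/7
B = 14/3 (B = -5 + (-7/3 + (⅔)*4)*29 = -5 + (-7/3 + 8/3)*29 = -5 + (⅓)*29 = -5 + 29/3 = 14/3 ≈ 4.6667)
A(P(-7, V(1, 4)), -62)/((2597/B)) = ((4 - 2*(-7) - (-4 + 1)/2)/7)/((2597/(14/3))) = ((4 + 14 - ½*(-3))/7)/((2597*(3/14))) = ((4 + 14 + 3/2)/7)/(1113/2) = ((⅐)*(39/2))*(2/1113) = (39/14)*(2/1113) = 13/2597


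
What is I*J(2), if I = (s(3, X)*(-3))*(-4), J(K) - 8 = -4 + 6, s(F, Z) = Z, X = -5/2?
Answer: -300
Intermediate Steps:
X = -5/2 (X = -5*½ = -5/2 ≈ -2.5000)
J(K) = 10 (J(K) = 8 + (-4 + 6) = 8 + 2 = 10)
I = -30 (I = -5/2*(-3)*(-4) = (15/2)*(-4) = -30)
I*J(2) = -30*10 = -300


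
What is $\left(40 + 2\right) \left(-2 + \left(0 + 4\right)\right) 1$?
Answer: $84$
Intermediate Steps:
$\left(40 + 2\right) \left(-2 + \left(0 + 4\right)\right) 1 = 42 \left(-2 + 4\right) 1 = 42 \cdot 2 \cdot 1 = 42 \cdot 2 = 84$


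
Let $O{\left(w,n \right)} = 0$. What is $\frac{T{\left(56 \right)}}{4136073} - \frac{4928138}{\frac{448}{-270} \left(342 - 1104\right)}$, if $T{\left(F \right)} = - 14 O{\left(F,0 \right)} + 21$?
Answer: $- \frac{152873538716419}{39221001568} \approx -3897.7$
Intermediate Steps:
$T{\left(F \right)} = 21$ ($T{\left(F \right)} = \left(-14\right) 0 + 21 = 0 + 21 = 21$)
$\frac{T{\left(56 \right)}}{4136073} - \frac{4928138}{\frac{448}{-270} \left(342 - 1104\right)} = \frac{21}{4136073} - \frac{4928138}{\frac{448}{-270} \left(342 - 1104\right)} = 21 \cdot \frac{1}{4136073} - \frac{4928138}{448 \left(- \frac{1}{270}\right) \left(-762\right)} = \frac{7}{1378691} - \frac{4928138}{\left(- \frac{224}{135}\right) \left(-762\right)} = \frac{7}{1378691} - \frac{4928138}{\frac{56896}{45}} = \frac{7}{1378691} - \frac{110883105}{28448} = - \frac{152873538716419}{39221001568}$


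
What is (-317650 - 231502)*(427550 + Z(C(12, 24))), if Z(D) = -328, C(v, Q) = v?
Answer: -234609815744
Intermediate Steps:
(-317650 - 231502)*(427550 + Z(C(12, 24))) = (-317650 - 231502)*(427550 - 328) = -549152*427222 = -234609815744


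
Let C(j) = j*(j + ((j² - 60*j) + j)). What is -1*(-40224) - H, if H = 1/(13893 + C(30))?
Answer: 454812769/11307 ≈ 40224.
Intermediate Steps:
C(j) = j*(j² - 58*j) (C(j) = j*(j + (j² - 59*j)) = j*(j² - 58*j))
H = -1/11307 (H = 1/(13893 + 30²*(-58 + 30)) = 1/(13893 + 900*(-28)) = 1/(13893 - 25200) = 1/(-11307) = -1/11307 ≈ -8.8441e-5)
-1*(-40224) - H = -1*(-40224) - 1*(-1/11307) = 40224 + 1/11307 = 454812769/11307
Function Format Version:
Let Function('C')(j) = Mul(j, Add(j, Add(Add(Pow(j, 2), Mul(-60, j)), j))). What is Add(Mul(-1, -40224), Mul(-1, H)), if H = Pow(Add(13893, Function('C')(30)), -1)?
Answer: Rational(454812769, 11307) ≈ 40224.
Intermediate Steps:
Function('C')(j) = Mul(j, Add(Pow(j, 2), Mul(-58, j))) (Function('C')(j) = Mul(j, Add(j, Add(Pow(j, 2), Mul(-59, j)))) = Mul(j, Add(Pow(j, 2), Mul(-58, j))))
H = Rational(-1, 11307) (H = Pow(Add(13893, Mul(Pow(30, 2), Add(-58, 30))), -1) = Pow(Add(13893, Mul(900, -28)), -1) = Pow(Add(13893, -25200), -1) = Pow(-11307, -1) = Rational(-1, 11307) ≈ -8.8441e-5)
Add(Mul(-1, -40224), Mul(-1, H)) = Add(Mul(-1, -40224), Mul(-1, Rational(-1, 11307))) = Add(40224, Rational(1, 11307)) = Rational(454812769, 11307)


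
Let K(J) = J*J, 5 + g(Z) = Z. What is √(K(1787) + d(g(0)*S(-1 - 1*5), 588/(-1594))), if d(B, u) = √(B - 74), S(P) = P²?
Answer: √(3193369 + I*√254) ≈ 1787.0 + 0.005*I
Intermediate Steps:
g(Z) = -5 + Z
K(J) = J²
d(B, u) = √(-74 + B)
√(K(1787) + d(g(0)*S(-1 - 1*5), 588/(-1594))) = √(1787² + √(-74 + (-5 + 0)*(-1 - 1*5)²)) = √(3193369 + √(-74 - 5*(-1 - 5)²)) = √(3193369 + √(-74 - 5*(-6)²)) = √(3193369 + √(-74 - 5*36)) = √(3193369 + √(-74 - 180)) = √(3193369 + √(-254)) = √(3193369 + I*√254)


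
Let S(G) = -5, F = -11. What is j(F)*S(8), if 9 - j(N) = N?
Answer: -100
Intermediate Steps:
j(N) = 9 - N
j(F)*S(8) = (9 - 1*(-11))*(-5) = (9 + 11)*(-5) = 20*(-5) = -100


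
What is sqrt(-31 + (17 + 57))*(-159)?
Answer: -159*sqrt(43) ≈ -1042.6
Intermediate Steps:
sqrt(-31 + (17 + 57))*(-159) = sqrt(-31 + 74)*(-159) = sqrt(43)*(-159) = -159*sqrt(43)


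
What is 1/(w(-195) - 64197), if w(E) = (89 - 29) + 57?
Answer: -1/64080 ≈ -1.5606e-5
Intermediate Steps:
w(E) = 117 (w(E) = 60 + 57 = 117)
1/(w(-195) - 64197) = 1/(117 - 64197) = 1/(-64080) = -1/64080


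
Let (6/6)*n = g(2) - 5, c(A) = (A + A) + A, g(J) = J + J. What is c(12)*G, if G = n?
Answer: -36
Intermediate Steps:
g(J) = 2*J
c(A) = 3*A (c(A) = 2*A + A = 3*A)
n = -1 (n = 2*2 - 5 = 4 - 5 = -1)
G = -1
c(12)*G = (3*12)*(-1) = 36*(-1) = -36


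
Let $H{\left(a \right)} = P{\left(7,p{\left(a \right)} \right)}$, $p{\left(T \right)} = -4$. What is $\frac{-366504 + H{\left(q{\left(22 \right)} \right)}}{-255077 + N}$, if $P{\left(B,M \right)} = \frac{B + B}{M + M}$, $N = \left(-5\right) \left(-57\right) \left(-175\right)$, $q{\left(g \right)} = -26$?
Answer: $\frac{1466023}{1219808} \approx 1.2018$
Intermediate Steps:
$N = -49875$ ($N = 285 \left(-175\right) = -49875$)
$P{\left(B,M \right)} = \frac{B}{M}$ ($P{\left(B,M \right)} = \frac{2 B}{2 M} = 2 B \frac{1}{2 M} = \frac{B}{M}$)
$H{\left(a \right)} = - \frac{7}{4}$ ($H{\left(a \right)} = \frac{7}{-4} = 7 \left(- \frac{1}{4}\right) = - \frac{7}{4}$)
$\frac{-366504 + H{\left(q{\left(22 \right)} \right)}}{-255077 + N} = \frac{-366504 - \frac{7}{4}}{-255077 - 49875} = - \frac{1466023}{4 \left(-304952\right)} = \left(- \frac{1466023}{4}\right) \left(- \frac{1}{304952}\right) = \frac{1466023}{1219808}$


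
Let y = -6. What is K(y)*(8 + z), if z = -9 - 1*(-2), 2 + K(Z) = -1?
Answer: -3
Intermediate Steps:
K(Z) = -3 (K(Z) = -2 - 1 = -3)
z = -7 (z = -9 + 2 = -7)
K(y)*(8 + z) = -3*(8 - 7) = -3*1 = -3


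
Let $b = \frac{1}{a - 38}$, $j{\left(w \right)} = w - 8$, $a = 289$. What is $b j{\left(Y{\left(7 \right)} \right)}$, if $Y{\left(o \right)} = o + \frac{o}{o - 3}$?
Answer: $\frac{3}{1004} \approx 0.002988$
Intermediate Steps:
$Y{\left(o \right)} = o + \frac{o}{-3 + o}$
$j{\left(w \right)} = -8 + w$ ($j{\left(w \right)} = w - 8 = -8 + w$)
$b = \frac{1}{251}$ ($b = \frac{1}{289 - 38} = \frac{1}{251} \approx 0.0039841$)
$b j{\left(Y{\left(7 \right)} \right)} = \frac{-8 + \frac{7 \left(-2 + 7\right)}{-3 + 7}}{251} = \frac{-8 + 7 \cdot \frac{1}{4} \cdot 5}{251} = \frac{-8 + \frac{35}{4}}{251} = \frac{1}{251} \cdot \frac{3}{4} = \frac{3}{1004}$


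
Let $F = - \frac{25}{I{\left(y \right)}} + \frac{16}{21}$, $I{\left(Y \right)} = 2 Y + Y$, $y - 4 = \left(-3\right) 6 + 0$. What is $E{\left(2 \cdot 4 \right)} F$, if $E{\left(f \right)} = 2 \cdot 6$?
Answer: $\frac{114}{7} \approx 16.286$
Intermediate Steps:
$y = -14$ ($y = 4 + \left(\left(-3\right) 6 + 0\right) = 4 + \left(-18 + 0\right) = 4 - 18 = -14$)
$I{\left(Y \right)} = 3 Y$
$E{\left(f \right)} = 12$
$F = \frac{19}{14}$ ($F = - \frac{25}{3 \left(-14\right)} + \frac{16}{21} = - \frac{25}{-42} + 16 \cdot \frac{1}{21} = \left(-25\right) \left(- \frac{1}{42}\right) + \frac{16}{21} = \frac{25}{42} + \frac{16}{21} = \frac{19}{14} \approx 1.3571$)
$E{\left(2 \cdot 4 \right)} F = 12 \cdot \frac{19}{14} = \frac{114}{7}$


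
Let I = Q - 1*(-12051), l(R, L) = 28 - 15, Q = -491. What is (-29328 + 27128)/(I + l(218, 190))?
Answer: -2200/11573 ≈ -0.19010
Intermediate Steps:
l(R, L) = 13
I = 11560 (I = -491 - 1*(-12051) = -491 + 12051 = 11560)
(-29328 + 27128)/(I + l(218, 190)) = (-29328 + 27128)/(11560 + 13) = -2200/11573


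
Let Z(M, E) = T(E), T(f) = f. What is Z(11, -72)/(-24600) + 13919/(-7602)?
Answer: -14244169/7792050 ≈ -1.8280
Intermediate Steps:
Z(M, E) = E
Z(11, -72)/(-24600) + 13919/(-7602) = -72/(-24600) + 13919/(-7602) = -72*(-1/24600) + 13919*(-1/7602) = 3/1025 - 13919/7602 = -14244169/7792050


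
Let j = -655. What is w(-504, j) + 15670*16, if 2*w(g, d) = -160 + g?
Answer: 250388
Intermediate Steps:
w(g, d) = -80 + g/2 (w(g, d) = (-160 + g)/2 = -80 + g/2)
w(-504, j) + 15670*16 = (-80 + (½)*(-504)) + 15670*16 = (-80 - 252) + 250720 = -332 + 250720 = 250388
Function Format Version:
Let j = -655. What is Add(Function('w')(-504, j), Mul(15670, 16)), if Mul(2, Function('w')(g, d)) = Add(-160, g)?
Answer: 250388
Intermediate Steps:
Function('w')(g, d) = Add(-80, Mul(Rational(1, 2), g)) (Function('w')(g, d) = Mul(Rational(1, 2), Add(-160, g)) = Add(-80, Mul(Rational(1, 2), g)))
Add(Function('w')(-504, j), Mul(15670, 16)) = Add(Add(-80, Mul(Rational(1, 2), -504)), Mul(15670, 16)) = Add(Add(-80, -252), 250720) = Add(-332, 250720) = 250388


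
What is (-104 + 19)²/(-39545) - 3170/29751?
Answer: -68061725/235300659 ≈ -0.28925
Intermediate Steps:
(-104 + 19)²/(-39545) - 3170/29751 = (-85)²*(-1/39545) - 3170*1/29751 = 7225*(-1/39545) - 3170/29751 = -1445/7909 - 3170/29751 = -68061725/235300659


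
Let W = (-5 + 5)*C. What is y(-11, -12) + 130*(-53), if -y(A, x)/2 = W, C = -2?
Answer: -6890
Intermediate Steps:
W = 0 (W = (-5 + 5)*(-2) = 0*(-2) = 0)
y(A, x) = 0 (y(A, x) = -2*0 = 0)
y(-11, -12) + 130*(-53) = 0 + 130*(-53) = 0 - 6890 = -6890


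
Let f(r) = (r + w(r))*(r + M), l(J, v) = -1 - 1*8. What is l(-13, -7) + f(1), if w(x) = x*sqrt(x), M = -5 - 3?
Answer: -23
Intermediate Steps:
M = -8
w(x) = x**(3/2)
l(J, v) = -9 (l(J, v) = -1 - 8 = -9)
f(r) = (-8 + r)*(r + r**(3/2)) (f(r) = (r + r**(3/2))*(r - 8) = (r + r**(3/2))*(-8 + r) = (-8 + r)*(r + r**(3/2)))
l(-13, -7) + f(1) = -9 + (1**2 + 1**(5/2) - 8*1 - 8*1**(3/2)) = -9 + (1 + 1 - 8 - 8*1) = -9 + (1 + 1 - 8 - 8) = -9 - 14 = -23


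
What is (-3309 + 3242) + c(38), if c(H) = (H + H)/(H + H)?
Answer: -66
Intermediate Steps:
c(H) = 1 (c(H) = (2*H)/((2*H)) = (2*H)*(1/(2*H)) = 1)
(-3309 + 3242) + c(38) = (-3309 + 3242) + 1 = -67 + 1 = -66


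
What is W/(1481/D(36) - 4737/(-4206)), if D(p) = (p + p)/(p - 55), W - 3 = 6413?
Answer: -323828352/19668595 ≈ -16.464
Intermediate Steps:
W = 6416 (W = 3 + 6413 = 6416)
D(p) = 2*p/(-55 + p) (D(p) = (2*p)/(-55 + p) = 2*p/(-55 + p))
W/(1481/D(36) - 4737/(-4206)) = 6416/(1481/((2*36/(-55 + 36))) - 4737/(-4206)) = 6416/(1481/((2*36/(-19))) - 4737*(-1/4206)) = 6416/(1481/((2*36*(-1/19))) + 1579/1402) = 6416/(1481/(-72/19) + 1579/1402) = 6416/(1481*(-19/72) + 1579/1402) = 6416/(-28139/72 + 1579/1402) = 6416/(-19668595/50472) = 6416*(-50472/19668595) = -323828352/19668595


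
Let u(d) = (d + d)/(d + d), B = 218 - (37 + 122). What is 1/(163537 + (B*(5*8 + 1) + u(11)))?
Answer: 1/165957 ≈ 6.0257e-6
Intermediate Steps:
B = 59 (B = 218 - 1*159 = 218 - 159 = 59)
u(d) = 1 (u(d) = (2*d)/((2*d)) = (2*d)*(1/(2*d)) = 1)
1/(163537 + (B*(5*8 + 1) + u(11))) = 1/(163537 + (59*(5*8 + 1) + 1)) = 1/(163537 + (59*(40 + 1) + 1)) = 1/(163537 + (59*41 + 1)) = 1/(163537 + (2419 + 1)) = 1/(163537 + 2420) = 1/165957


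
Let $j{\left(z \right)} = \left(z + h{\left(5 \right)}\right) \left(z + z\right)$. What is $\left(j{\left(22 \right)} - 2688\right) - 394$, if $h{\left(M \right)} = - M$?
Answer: $-2334$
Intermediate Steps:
$j{\left(z \right)} = 2 z \left(-5 + z\right)$ ($j{\left(z \right)} = \left(z - 5\right) \left(z + z\right) = \left(z - 5\right) 2 z = \left(-5 + z\right) 2 z = 2 z \left(-5 + z\right)$)
$\left(j{\left(22 \right)} - 2688\right) - 394 = \left(2 \cdot 22 \left(-5 + 22\right) - 2688\right) - 394 = \left(2 \cdot 22 \cdot 17 - 2688\right) - 394 = \left(748 - 2688\right) - 394 = -1940 - 394 = -2334$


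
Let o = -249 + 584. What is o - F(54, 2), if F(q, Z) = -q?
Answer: 389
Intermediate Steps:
o = 335
o - F(54, 2) = 335 - (-1)*54 = 335 - 1*(-54) = 335 + 54 = 389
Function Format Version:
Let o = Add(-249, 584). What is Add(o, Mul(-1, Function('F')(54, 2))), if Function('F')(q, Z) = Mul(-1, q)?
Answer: 389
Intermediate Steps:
o = 335
Add(o, Mul(-1, Function('F')(54, 2))) = Add(335, Mul(-1, Mul(-1, 54))) = Add(335, Mul(-1, -54)) = Add(335, 54) = 389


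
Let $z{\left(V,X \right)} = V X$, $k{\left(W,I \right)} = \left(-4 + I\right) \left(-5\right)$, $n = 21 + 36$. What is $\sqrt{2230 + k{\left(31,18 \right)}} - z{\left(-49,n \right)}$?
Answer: $2793 + 12 \sqrt{15} \approx 2839.5$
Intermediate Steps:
$n = 57$
$k{\left(W,I \right)} = 20 - 5 I$
$\sqrt{2230 + k{\left(31,18 \right)}} - z{\left(-49,n \right)} = \sqrt{2230 + \left(20 - 90\right)} - \left(-49\right) 57 = \sqrt{2230 + \left(20 - 90\right)} - -2793 = \sqrt{2230 - 70} + 2793 = \sqrt{2160} + 2793 = 12 \sqrt{15} + 2793 = 2793 + 12 \sqrt{15}$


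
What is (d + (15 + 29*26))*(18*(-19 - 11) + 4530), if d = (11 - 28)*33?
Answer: 829920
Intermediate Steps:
d = -561 (d = -17*33 = -561)
(d + (15 + 29*26))*(18*(-19 - 11) + 4530) = (-561 + (15 + 29*26))*(18*(-19 - 11) + 4530) = (-561 + (15 + 754))*(18*(-30) + 4530) = (-561 + 769)*(-540 + 4530) = 208*3990 = 829920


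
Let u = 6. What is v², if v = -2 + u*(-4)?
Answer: 676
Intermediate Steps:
v = -26 (v = -2 + 6*(-4) = -2 - 24 = -26)
v² = (-26)² = 676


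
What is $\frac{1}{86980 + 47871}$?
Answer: $\frac{1}{134851} \approx 7.4156 \cdot 10^{-6}$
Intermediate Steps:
$\frac{1}{86980 + 47871} = \frac{1}{134851}$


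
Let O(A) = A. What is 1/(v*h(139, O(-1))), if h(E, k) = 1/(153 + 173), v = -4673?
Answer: -326/4673 ≈ -0.069762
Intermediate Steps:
h(E, k) = 1/326
1/(v*h(139, O(-1))) = 1/((-4673)*(1/326)) = -1/4673*326 = -326/4673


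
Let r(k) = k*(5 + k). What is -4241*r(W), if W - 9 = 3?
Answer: -865164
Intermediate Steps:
W = 12 (W = 9 + 3 = 12)
-4241*r(W) = -50892*(5 + 12) = -50892*17 = -4241*204 = -865164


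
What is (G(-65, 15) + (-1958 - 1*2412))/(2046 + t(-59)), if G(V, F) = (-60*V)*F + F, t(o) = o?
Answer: 54145/1987 ≈ 27.250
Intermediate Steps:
G(V, F) = F - 60*F*V (G(V, F) = -60*F*V + F = F - 60*F*V)
(G(-65, 15) + (-1958 - 1*2412))/(2046 + t(-59)) = (15*(1 - 60*(-65)) + (-1958 - 1*2412))/(2046 - 59) = (15*(1 + 3900) + (-1958 - 2412))/1987 = (15*3901 - 4370)*(1/1987) = (58515 - 4370)*(1/1987) = 54145*(1/1987) = 54145/1987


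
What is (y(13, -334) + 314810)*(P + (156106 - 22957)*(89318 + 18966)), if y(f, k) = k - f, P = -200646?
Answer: 4533834978105210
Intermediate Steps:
(y(13, -334) + 314810)*(P + (156106 - 22957)*(89318 + 18966)) = ((-334 - 1*13) + 314810)*(-200646 + (156106 - 22957)*(89318 + 18966)) = ((-334 - 13) + 314810)*(-200646 + 133149*108284) = (-347 + 314810)*(-200646 + 14417906316) = 314463*14417705670 = 4533834978105210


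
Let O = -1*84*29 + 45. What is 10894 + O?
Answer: 8503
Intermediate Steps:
O = -2391 (O = -84*29 + 45 = -2436 + 45 = -2391)
10894 + O = 10894 - 2391 = 8503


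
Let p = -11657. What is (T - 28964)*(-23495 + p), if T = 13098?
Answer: 557721632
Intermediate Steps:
(T - 28964)*(-23495 + p) = (13098 - 28964)*(-23495 - 11657) = -15866*(-35152) = 557721632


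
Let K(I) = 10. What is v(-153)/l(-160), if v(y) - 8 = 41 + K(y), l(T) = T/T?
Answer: 59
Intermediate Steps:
l(T) = 1
v(y) = 59 (v(y) = 8 + (41 + 10) = 8 + 51 = 59)
v(-153)/l(-160) = 59/1 = 59*1 = 59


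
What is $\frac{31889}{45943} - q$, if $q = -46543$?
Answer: $\frac{2138356938}{45943} \approx 46544.0$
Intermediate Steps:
$\frac{31889}{45943} - q = \frac{31889}{45943} - -46543 = 31889 \cdot \frac{1}{45943} + 46543 = \frac{31889}{45943} + 46543 = \frac{2138356938}{45943}$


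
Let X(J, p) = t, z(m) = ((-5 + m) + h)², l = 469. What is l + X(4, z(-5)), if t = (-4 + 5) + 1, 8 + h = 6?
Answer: 471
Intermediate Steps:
h = -2 (h = -8 + 6 = -2)
t = 2 (t = 1 + 1 = 2)
z(m) = (-7 + m)² (z(m) = ((-5 + m) - 2)² = (-7 + m)²)
X(J, p) = 2
l + X(4, z(-5)) = 469 + 2 = 471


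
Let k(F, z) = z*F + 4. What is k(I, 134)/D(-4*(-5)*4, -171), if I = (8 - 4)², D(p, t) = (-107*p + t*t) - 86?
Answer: 716/6865 ≈ 0.10430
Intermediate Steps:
D(p, t) = -86 + t² - 107*p (D(p, t) = (-107*p + t²) - 86 = (t² - 107*p) - 86 = -86 + t² - 107*p)
I = 16 (I = 4² = 16)
k(F, z) = 4 + F*z (k(F, z) = F*z + 4 = 4 + F*z)
k(I, 134)/D(-4*(-5)*4, -171) = (4 + 16*134)/(-86 + (-171)² - 107*(-4*(-5))*4) = (4 + 2144)/(-86 + 29241 - 2140*4) = 2148/(-86 + 29241 - 107*80) = 2148/(-86 + 29241 - 8560) = 2148/20595 = 2148*(1/20595) = 716/6865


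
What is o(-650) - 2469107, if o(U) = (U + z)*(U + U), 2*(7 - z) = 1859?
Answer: -424857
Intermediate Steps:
z = -1845/2 (z = 7 - ½*1859 = 7 - 1859/2 = -1845/2 ≈ -922.50)
o(U) = 2*U*(-1845/2 + U) (o(U) = (U - 1845/2)*(U + U) = (-1845/2 + U)*(2*U) = 2*U*(-1845/2 + U))
o(-650) - 2469107 = -650*(-1845 + 2*(-650)) - 2469107 = -650*(-1845 - 1300) - 2469107 = -650*(-3145) - 2469107 = 2044250 - 2469107 = -424857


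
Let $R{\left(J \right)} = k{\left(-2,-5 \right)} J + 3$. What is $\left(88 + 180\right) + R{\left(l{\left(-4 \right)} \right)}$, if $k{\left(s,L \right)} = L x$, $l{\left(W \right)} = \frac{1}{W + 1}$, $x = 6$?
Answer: $281$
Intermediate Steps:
$l{\left(W \right)} = \frac{1}{1 + W}$
$k{\left(s,L \right)} = 6 L$ ($k{\left(s,L \right)} = L 6 = 6 L$)
$R{\left(J \right)} = 3 - 30 J$ ($R{\left(J \right)} = 6 \left(-5\right) J + 3 = - 30 J + 3 = 3 - 30 J$)
$\left(88 + 180\right) + R{\left(l{\left(-4 \right)} \right)} = \left(88 + 180\right) - \left(-3 + \frac{30}{1 - 4}\right) = 268 - \left(-3 + \frac{30}{-3}\right) = 268 + \left(3 - -10\right) = 268 + \left(3 + 10\right) = 268 + 13 = 281$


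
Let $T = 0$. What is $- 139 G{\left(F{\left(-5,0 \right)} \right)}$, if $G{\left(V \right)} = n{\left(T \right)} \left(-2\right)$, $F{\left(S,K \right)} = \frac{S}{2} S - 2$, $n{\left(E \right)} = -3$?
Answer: $-834$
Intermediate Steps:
$F{\left(S,K \right)} = -2 + \frac{S^{2}}{2}$ ($F{\left(S,K \right)} = S \frac{1}{2} S - 2 = \frac{S}{2} S - 2 = \frac{S^{2}}{2} - 2 = -2 + \frac{S^{2}}{2}$)
$G{\left(V \right)} = 6$ ($G{\left(V \right)} = \left(-3\right) \left(-2\right) = 6$)
$- 139 G{\left(F{\left(-5,0 \right)} \right)} = \left(-139\right) 6 = -834$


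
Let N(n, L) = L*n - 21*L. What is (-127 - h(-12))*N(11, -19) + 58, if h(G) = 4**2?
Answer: -27112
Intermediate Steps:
h(G) = 16
N(n, L) = -21*L + L*n
(-127 - h(-12))*N(11, -19) + 58 = (-127 - 1*16)*(-19*(-21 + 11)) + 58 = (-127 - 16)*(-19*(-10)) + 58 = -143*190 + 58 = -27170 + 58 = -27112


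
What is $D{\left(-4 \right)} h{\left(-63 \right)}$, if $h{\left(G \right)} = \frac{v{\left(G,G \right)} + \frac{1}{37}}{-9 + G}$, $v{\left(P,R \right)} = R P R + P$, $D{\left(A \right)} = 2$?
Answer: $\frac{9254069}{1332} \approx 6947.5$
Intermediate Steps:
$v{\left(P,R \right)} = P + P R^{2}$ ($v{\left(P,R \right)} = P R R + P = P R^{2} + P = P + P R^{2}$)
$h{\left(G \right)} = \frac{\frac{1}{37} + G \left(1 + G^{2}\right)}{-9 + G}$ ($h{\left(G \right)} = \frac{G \left(1 + G^{2}\right) + \frac{1}{37}}{-9 + G} = \frac{\frac{1}{37} + G \left(1 + G^{2}\right)}{-9 + G}$)
$D{\left(-4 \right)} h{\left(-63 \right)} = 2 \frac{\frac{1}{37} - 63 \left(1 + \left(-63\right)^{2}\right)}{-9 - 63} = 2 \frac{\frac{1}{37} - 63 \left(1 + 3969\right)}{-72} = 2 \left(- \frac{\frac{1}{37} - 250110}{72}\right) = 2 \left(\left(- \frac{1}{72}\right) \left(- \frac{9254069}{37}\right)\right) = 2 \cdot \frac{9254069}{2664} = \frac{9254069}{1332}$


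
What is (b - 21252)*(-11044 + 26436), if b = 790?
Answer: -314951104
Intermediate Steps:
(b - 21252)*(-11044 + 26436) = (790 - 21252)*(-11044 + 26436) = -20462*15392 = -314951104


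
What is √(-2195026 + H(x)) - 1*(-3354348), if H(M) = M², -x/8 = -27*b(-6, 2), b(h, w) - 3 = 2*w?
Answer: 3354348 + √91118 ≈ 3.3546e+6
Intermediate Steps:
b(h, w) = 3 + 2*w
x = 1512 (x = -(-216)*(3 + 2*2) = -(-216)*(3 + 4) = -(-216)*7 = -8*(-189) = 1512)
√(-2195026 + H(x)) - 1*(-3354348) = √(-2195026 + 1512²) - 1*(-3354348) = √(-2195026 + 2286144) + 3354348 = √91118 + 3354348 = 3354348 + √91118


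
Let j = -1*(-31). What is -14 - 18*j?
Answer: -572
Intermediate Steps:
j = 31
-14 - 18*j = -14 - 18*31 = -14 - 558 = -572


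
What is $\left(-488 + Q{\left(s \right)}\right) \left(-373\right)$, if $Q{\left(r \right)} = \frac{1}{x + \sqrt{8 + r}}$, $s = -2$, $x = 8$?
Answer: $\frac{5277204}{29} + \frac{373 \sqrt{6}}{58} \approx 1.8199 \cdot 10^{5}$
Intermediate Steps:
$Q{\left(r \right)} = \frac{1}{8 + \sqrt{8 + r}}$
$\left(-488 + Q{\left(s \right)}\right) \left(-373\right) = \left(-488 + \frac{1}{8 + \sqrt{8 - 2}}\right) \left(-373\right) = \left(-488 + \frac{1}{8 + \sqrt{6}}\right) \left(-373\right) = 182024 - \frac{373}{8 + \sqrt{6}}$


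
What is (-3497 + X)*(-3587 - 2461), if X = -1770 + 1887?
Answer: 20442240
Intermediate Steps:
X = 117
(-3497 + X)*(-3587 - 2461) = (-3497 + 117)*(-3587 - 2461) = -3380*(-6048) = 20442240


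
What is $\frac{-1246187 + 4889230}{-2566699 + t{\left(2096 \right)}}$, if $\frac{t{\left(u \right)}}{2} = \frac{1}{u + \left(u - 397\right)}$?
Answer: $- \frac{13825348185}{9740622703} \approx -1.4193$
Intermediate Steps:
$t{\left(u \right)} = \frac{2}{-397 + 2 u}$ ($t{\left(u \right)} = \frac{2}{u + \left(u - 397\right)} = \frac{2}{u + \left(-397 + u\right)} = \frac{2}{-397 + 2 u}$)
$\frac{-1246187 + 4889230}{-2566699 + t{\left(2096 \right)}} = \frac{-1246187 + 4889230}{-2566699 + \frac{2}{-397 + 2 \cdot 2096}} = \frac{3643043}{-2566699 + \frac{2}{-397 + 4192}} = \frac{3643043}{-2566699 + \frac{2}{3795}} = \frac{3643043}{- \frac{9740622703}{3795}} = 3643043 \left(- \frac{3795}{9740622703}\right) = - \frac{13825348185}{9740622703}$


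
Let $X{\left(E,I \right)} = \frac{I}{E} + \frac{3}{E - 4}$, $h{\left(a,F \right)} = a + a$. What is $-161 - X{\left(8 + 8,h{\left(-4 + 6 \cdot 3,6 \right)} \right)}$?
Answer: $-163$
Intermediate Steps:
$h{\left(a,F \right)} = 2 a$
$X{\left(E,I \right)} = \frac{3}{-4 + E} + \frac{I}{E}$ ($X{\left(E,I \right)} = \frac{I}{E} + \frac{3}{E - 4} = \frac{I}{E} + \frac{3}{-4 + E} = \frac{3}{-4 + E} + \frac{I}{E}$)
$-161 - X{\left(8 + 8,h{\left(-4 + 6 \cdot 3,6 \right)} \right)} = -161 - \frac{- 4 \cdot 2 \left(-4 + 6 \cdot 3\right) + 3 \left(8 + 8\right) + \left(8 + 8\right) 2 \left(-4 + 6 \cdot 3\right)}{\left(8 + 8\right) \left(-4 + \left(8 + 8\right)\right)} = -161 - \frac{- 4 \cdot 2 \left(-4 + 18\right) + 3 \cdot 16 + 16 \cdot 2 \left(-4 + 18\right)}{16 \left(-4 + 16\right)} = -161 - \frac{- 4 \cdot 2 \cdot 14 + 48 + 16 \cdot 2 \cdot 14}{16 \cdot 12} = -161 - \frac{1}{16} \cdot \frac{1}{12} \left(\left(-4\right) 28 + 48 + 16 \cdot 28\right) = -161 - \frac{1}{16} \cdot \frac{1}{12} \left(-112 + 48 + 448\right) = -161 - \frac{1}{16} \cdot \frac{1}{12} \cdot 384 = -161 - 2 = -163$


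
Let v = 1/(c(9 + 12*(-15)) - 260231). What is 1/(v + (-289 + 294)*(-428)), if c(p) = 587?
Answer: -259644/555638161 ≈ -0.00046729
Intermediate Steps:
v = -1/259644 (v = 1/(587 - 260231) = 1/(-259644) = -1/259644 ≈ -3.8514e-6)
1/(v + (-289 + 294)*(-428)) = 1/(-1/259644 + (-289 + 294)*(-428)) = 1/(-1/259644 + 5*(-428)) = 1/(-1/259644 - 2140) = 1/(-555638161/259644) = -259644/555638161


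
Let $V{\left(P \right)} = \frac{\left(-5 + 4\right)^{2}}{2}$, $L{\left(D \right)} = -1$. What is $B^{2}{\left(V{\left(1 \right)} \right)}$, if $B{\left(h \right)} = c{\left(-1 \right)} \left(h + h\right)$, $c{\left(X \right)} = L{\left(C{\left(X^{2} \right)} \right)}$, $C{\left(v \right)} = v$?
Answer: $1$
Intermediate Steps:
$c{\left(X \right)} = -1$
$V{\left(P \right)} = \frac{1}{2}$ ($V{\left(P \right)} = \left(-1\right)^{2} \cdot \frac{1}{2} = 1 \cdot \frac{1}{2} = \frac{1}{2}$)
$B{\left(h \right)} = - 2 h$ ($B{\left(h \right)} = - (h + h) = - 2 h$)
$B^{2}{\left(V{\left(1 \right)} \right)} = \left(\left(-2\right) \frac{1}{2}\right)^{2} = \left(-1\right)^{2} = 1$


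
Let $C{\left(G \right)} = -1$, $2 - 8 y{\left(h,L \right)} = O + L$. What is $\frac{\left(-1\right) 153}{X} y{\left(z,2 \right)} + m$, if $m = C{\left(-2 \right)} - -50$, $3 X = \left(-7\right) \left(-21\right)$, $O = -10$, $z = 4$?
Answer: $\frac{8839}{196} \approx 45.097$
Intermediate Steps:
$y{\left(h,L \right)} = \frac{3}{2} - \frac{L}{8}$ ($y{\left(h,L \right)} = \frac{1}{4} - \frac{-10 + L}{8} = \frac{1}{4} - \left(- \frac{5}{4} + \frac{L}{8}\right) = \frac{3}{2} - \frac{L}{8}$)
$X = 49$ ($X = \frac{\left(-7\right) \left(-21\right)}{3} = \frac{1}{3} \cdot 147 = 49$)
$m = 49$ ($m = -1 - -50 = -1 + 50 = 49$)
$\frac{\left(-1\right) 153}{X} y{\left(z,2 \right)} + m = \frac{\left(-1\right) 153}{49} \left(\frac{3}{2} - \frac{1}{4}\right) + 49 = \left(-153\right) \frac{1}{49} \left(\frac{3}{2} - \frac{1}{4}\right) + 49 = \left(- \frac{153}{49}\right) \frac{5}{4} + 49 = - \frac{765}{196} + 49 = \frac{8839}{196}$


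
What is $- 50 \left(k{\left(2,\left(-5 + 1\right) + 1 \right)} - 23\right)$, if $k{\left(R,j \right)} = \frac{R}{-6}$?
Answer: $\frac{3500}{3} \approx 1166.7$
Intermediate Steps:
$k{\left(R,j \right)} = - \frac{R}{6}$ ($k{\left(R,j \right)} = R \left(- \frac{1}{6}\right) = - \frac{R}{6}$)
$- 50 \left(k{\left(2,\left(-5 + 1\right) + 1 \right)} - 23\right) = - 50 \left(\left(- \frac{1}{6}\right) 2 - 23\right) = - 50 \left(- \frac{1}{3} - 23\right) = \left(-50\right) \left(- \frac{70}{3}\right) = \frac{3500}{3}$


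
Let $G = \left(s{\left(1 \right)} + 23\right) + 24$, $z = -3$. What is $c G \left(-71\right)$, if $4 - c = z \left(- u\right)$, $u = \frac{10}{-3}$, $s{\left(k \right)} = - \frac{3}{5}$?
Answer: $- \frac{230608}{5} \approx -46122.0$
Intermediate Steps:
$s{\left(k \right)} = - \frac{3}{5}$ ($s{\left(k \right)} = \left(-3\right) \frac{1}{5} = - \frac{3}{5}$)
$u = - \frac{10}{3}$ ($u = 10 \left(- \frac{1}{3}\right) = - \frac{10}{3} \approx -3.3333$)
$G = \frac{232}{5}$ ($G = \left(- \frac{3}{5} + 23\right) + 24 = \frac{112}{5} + 24 = \frac{232}{5} \approx 46.4$)
$c = 14$ ($c = 4 - - 3 \left(\left(-1\right) \left(- \frac{10}{3}\right)\right) = 4 - \left(-3\right) \frac{10}{3} = 4 - -10 = 4 + 10 = 14$)
$c G \left(-71\right) = 14 \cdot \frac{232}{5} \left(-71\right) = \frac{3248}{5} \left(-71\right) = - \frac{230608}{5}$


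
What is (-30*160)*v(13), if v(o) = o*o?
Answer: -811200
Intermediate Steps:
v(o) = o²
(-30*160)*v(13) = -30*160*13² = -4800*169 = -811200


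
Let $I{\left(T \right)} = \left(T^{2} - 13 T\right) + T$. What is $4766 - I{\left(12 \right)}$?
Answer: $4766$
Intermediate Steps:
$I{\left(T \right)} = T^{2} - 12 T$
$4766 - I{\left(12 \right)} = 4766 - 12 \left(-12 + 12\right) = 4766 - 12 \cdot 0 = 4766 - 0 = 4766 + 0 = 4766$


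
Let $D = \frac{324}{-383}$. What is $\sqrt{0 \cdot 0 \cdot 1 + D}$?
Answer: $\frac{18 i \sqrt{383}}{383} \approx 0.91976 i$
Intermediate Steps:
$D = - \frac{324}{383}$ ($D = 324 \left(- \frac{1}{383}\right) = - \frac{324}{383} \approx -0.84595$)
$\sqrt{0 \cdot 0 \cdot 1 + D} = \sqrt{0 \cdot 0 \cdot 1 - \frac{324}{383}} = \sqrt{0 \cdot 1 - \frac{324}{383}} = \sqrt{0 - \frac{324}{383}} = \sqrt{- \frac{324}{383}} = \frac{18 i \sqrt{383}}{383}$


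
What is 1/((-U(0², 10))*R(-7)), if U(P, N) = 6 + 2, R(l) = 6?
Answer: -1/48 ≈ -0.020833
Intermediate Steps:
U(P, N) = 8
1/((-U(0², 10))*R(-7)) = 1/(-1*8*6) = 1/(-8*6) = 1/(-48) = -1/48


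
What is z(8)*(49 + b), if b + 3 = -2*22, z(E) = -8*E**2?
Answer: -1024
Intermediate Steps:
b = -47 (b = -3 - 2*22 = -3 - 44 = -47)
z(8)*(49 + b) = (-8*8**2)*(49 - 47) = -8*64*2 = -512*2 = -1024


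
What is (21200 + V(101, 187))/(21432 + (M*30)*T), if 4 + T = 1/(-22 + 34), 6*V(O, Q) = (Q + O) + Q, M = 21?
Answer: 127675/113787 ≈ 1.1221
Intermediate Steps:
V(O, Q) = Q/3 + O/6 (V(O, Q) = ((Q + O) + Q)/6 = ((O + Q) + Q)/6 = (O + 2*Q)/6 = Q/3 + O/6)
T = -47/12 (T = -4 + 1/(-22 + 34) = -4 + 1/12 = -47/12 ≈ -3.9167)
(21200 + V(101, 187))/(21432 + (M*30)*T) = (21200 + ((⅓)*187 + (⅙)*101))/(21432 + (21*30)*(-47/12)) = (21200 + (187/3 + 101/6))/(21432 + 630*(-47/12)) = (21200 + 475/6)/(21432 - 4935/2) = 127675/(6*(37929/2)) = (127675/6)*(2/37929) = 127675/113787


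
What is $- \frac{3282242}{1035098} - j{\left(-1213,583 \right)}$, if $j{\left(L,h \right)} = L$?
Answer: $\frac{626145816}{517549} \approx 1209.8$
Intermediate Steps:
$- \frac{3282242}{1035098} - j{\left(-1213,583 \right)} = - \frac{3282242}{1035098} - -1213 = \left(-3282242\right) \frac{1}{1035098} + 1213 = - \frac{1641121}{517549} + 1213 = \frac{626145816}{517549}$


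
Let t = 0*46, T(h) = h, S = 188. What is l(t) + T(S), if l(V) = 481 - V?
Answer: 669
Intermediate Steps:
t = 0
l(t) + T(S) = (481 - 1*0) + 188 = (481 + 0) + 188 = 481 + 188 = 669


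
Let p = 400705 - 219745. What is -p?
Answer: -180960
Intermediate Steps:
p = 180960
-p = -1*180960 = -180960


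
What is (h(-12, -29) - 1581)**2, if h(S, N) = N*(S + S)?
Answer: 783225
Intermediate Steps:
h(S, N) = 2*N*S (h(S, N) = N*(2*S) = 2*N*S)
(h(-12, -29) - 1581)**2 = (2*(-29)*(-12) - 1581)**2 = (696 - 1581)**2 = (-885)**2 = 783225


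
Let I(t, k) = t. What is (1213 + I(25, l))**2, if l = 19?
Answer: 1532644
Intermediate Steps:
(1213 + I(25, l))**2 = (1213 + 25)**2 = 1238**2 = 1532644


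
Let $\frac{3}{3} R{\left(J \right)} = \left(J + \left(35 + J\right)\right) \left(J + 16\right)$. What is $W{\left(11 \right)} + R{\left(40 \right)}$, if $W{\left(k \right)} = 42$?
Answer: $6482$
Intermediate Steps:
$R{\left(J \right)} = \left(16 + J\right) \left(35 + 2 J\right)$ ($R{\left(J \right)} = \left(J + \left(35 + J\right)\right) \left(J + 16\right) = \left(35 + 2 J\right) \left(16 + J\right) = \left(16 + J\right) \left(35 + 2 J\right)$)
$W{\left(11 \right)} + R{\left(40 \right)} = 42 + \left(560 + 2 \cdot 40^{2} + 67 \cdot 40\right) = 42 + \left(560 + 2 \cdot 1600 + 2680\right) = 42 + \left(560 + 3200 + 2680\right) = 42 + 6440 = 6482$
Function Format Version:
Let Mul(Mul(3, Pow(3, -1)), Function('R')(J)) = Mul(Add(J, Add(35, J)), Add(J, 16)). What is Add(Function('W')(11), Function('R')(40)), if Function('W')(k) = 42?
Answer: 6482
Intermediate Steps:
Function('R')(J) = Mul(Add(16, J), Add(35, Mul(2, J))) (Function('R')(J) = Mul(Add(J, Add(35, J)), Add(J, 16)) = Mul(Add(35, Mul(2, J)), Add(16, J)) = Mul(Add(16, J), Add(35, Mul(2, J))))
Add(Function('W')(11), Function('R')(40)) = Add(42, Add(560, Mul(2, Pow(40, 2)), Mul(67, 40))) = Add(42, Add(560, Mul(2, 1600), 2680)) = Add(42, Add(560, 3200, 2680)) = Add(42, 6440) = 6482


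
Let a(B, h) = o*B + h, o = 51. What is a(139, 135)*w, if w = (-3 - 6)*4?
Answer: -260064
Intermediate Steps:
w = -36 (w = -9*4 = -36)
a(B, h) = h + 51*B (a(B, h) = 51*B + h = h + 51*B)
a(139, 135)*w = (135 + 51*139)*(-36) = (135 + 7089)*(-36) = 7224*(-36) = -260064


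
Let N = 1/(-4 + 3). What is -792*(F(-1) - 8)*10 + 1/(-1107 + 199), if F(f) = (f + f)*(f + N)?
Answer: 28765439/908 ≈ 31680.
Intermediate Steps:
N = -1 (N = 1/(-1) = -1)
F(f) = 2*f*(-1 + f) (F(f) = (f + f)*(f - 1) = (2*f)*(-1 + f) = 2*f*(-1 + f))
-792*(F(-1) - 8)*10 + 1/(-1107 + 199) = -792*(2*(-1)*(-1 - 1) - 8)*10 + 1/(-1107 + 199) = -792*(2*(-1)*(-2) - 8)*10 + 1/(-908) = -792*(4 - 8)*10 - 1/908 = -(-3168)*10 - 1/908 = -792*(-40) - 1/908 = 31680 - 1/908 = 28765439/908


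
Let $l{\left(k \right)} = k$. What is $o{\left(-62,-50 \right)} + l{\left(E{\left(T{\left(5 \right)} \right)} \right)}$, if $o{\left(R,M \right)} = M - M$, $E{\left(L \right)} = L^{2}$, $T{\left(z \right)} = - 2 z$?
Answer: $100$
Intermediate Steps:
$o{\left(R,M \right)} = 0$
$o{\left(-62,-50 \right)} + l{\left(E{\left(T{\left(5 \right)} \right)} \right)} = 0 + \left(\left(-2\right) 5\right)^{2} = 0 + \left(-10\right)^{2} = 0 + 100 = 100$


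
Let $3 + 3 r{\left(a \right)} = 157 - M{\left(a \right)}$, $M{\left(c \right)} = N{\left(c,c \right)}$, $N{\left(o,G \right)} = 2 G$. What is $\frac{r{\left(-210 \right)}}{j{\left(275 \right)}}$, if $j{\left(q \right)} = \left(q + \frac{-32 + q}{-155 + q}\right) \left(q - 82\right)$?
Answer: $\frac{3280}{916557} \approx 0.0035786$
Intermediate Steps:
$j{\left(q \right)} = \left(-82 + q\right) \left(q + \frac{-32 + q}{-155 + q}\right)$ ($j{\left(q \right)} = \left(q + \frac{-32 + q}{-155 + q}\right) \left(-82 + q\right) = \left(-82 + q\right) \left(q + \frac{-32 + q}{-155 + q}\right)$)
$M{\left(c \right)} = 2 c$
$r{\left(a \right)} = \frac{154}{3} - \frac{2 a}{3}$ ($r{\left(a \right)} = -1 + \frac{157 - 2 a}{3} = -1 - \left(- \frac{157}{3} + \frac{2 a}{3}\right) = \frac{154}{3} - \frac{2 a}{3}$)
$\frac{r{\left(-210 \right)}}{j{\left(275 \right)}} = \frac{\frac{154}{3} - -140}{\frac{1}{-155 + 275} \left(2624 + 275^{3} - 236 \cdot 275^{2} + 12596 \cdot 275\right)} = \frac{\frac{154}{3} + 140}{\frac{1}{120} \left(2624 + 20796875 - 17847500 + 3463900\right)} = \frac{574}{3 \frac{2624 + 20796875 - 17847500 + 3463900}{120}} = \frac{574}{3 \cdot \frac{1}{120} \cdot 6415899} = \frac{574}{3 \cdot \frac{2138633}{40}} = \frac{574}{3} \cdot \frac{40}{2138633} = \frac{3280}{916557}$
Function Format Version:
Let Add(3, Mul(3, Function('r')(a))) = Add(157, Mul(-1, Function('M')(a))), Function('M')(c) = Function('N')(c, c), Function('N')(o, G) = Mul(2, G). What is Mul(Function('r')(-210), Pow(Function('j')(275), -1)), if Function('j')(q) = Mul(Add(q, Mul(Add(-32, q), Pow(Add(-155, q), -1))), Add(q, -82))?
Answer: Rational(3280, 916557) ≈ 0.0035786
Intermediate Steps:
Function('j')(q) = Mul(Add(-82, q), Add(q, Mul(Pow(Add(-155, q), -1), Add(-32, q)))) (Function('j')(q) = Mul(Add(q, Mul(Pow(Add(-155, q), -1), Add(-32, q))), Add(-82, q)) = Mul(Add(-82, q), Add(q, Mul(Pow(Add(-155, q), -1), Add(-32, q)))))
Function('M')(c) = Mul(2, c)
Function('r')(a) = Add(Rational(154, 3), Mul(Rational(-2, 3), a)) (Function('r')(a) = Add(-1, Mul(Rational(1, 3), Add(157, Mul(-1, Mul(2, a))))) = Add(-1, Mul(Rational(1, 3), Add(157, Mul(-2, a)))) = Add(-1, Add(Rational(157, 3), Mul(Rational(-2, 3), a))) = Add(Rational(154, 3), Mul(Rational(-2, 3), a)))
Mul(Function('r')(-210), Pow(Function('j')(275), -1)) = Mul(Add(Rational(154, 3), Mul(Rational(-2, 3), -210)), Pow(Mul(Pow(Add(-155, 275), -1), Add(2624, Pow(275, 3), Mul(-236, Pow(275, 2)), Mul(12596, 275))), -1)) = Mul(Add(Rational(154, 3), 140), Pow(Mul(Pow(120, -1), Add(2624, 20796875, Mul(-236, 75625), 3463900)), -1)) = Mul(Rational(574, 3), Pow(Mul(Rational(1, 120), Add(2624, 20796875, -17847500, 3463900)), -1)) = Mul(Rational(574, 3), Pow(Mul(Rational(1, 120), 6415899), -1)) = Mul(Rational(574, 3), Pow(Rational(2138633, 40), -1)) = Mul(Rational(574, 3), Rational(40, 2138633)) = Rational(3280, 916557)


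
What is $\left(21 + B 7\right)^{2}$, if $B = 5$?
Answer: $3136$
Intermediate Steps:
$\left(21 + B 7\right)^{2} = \left(21 + 5 \cdot 7\right)^{2} = \left(21 + 35\right)^{2} = 56^{2} = 3136$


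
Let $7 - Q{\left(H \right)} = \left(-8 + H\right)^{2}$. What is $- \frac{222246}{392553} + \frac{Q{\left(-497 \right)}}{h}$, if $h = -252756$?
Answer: $\frac{12914189}{29165234} \approx 0.44279$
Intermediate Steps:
$Q{\left(H \right)} = 7 - \left(-8 + H\right)^{2}$
$- \frac{222246}{392553} + \frac{Q{\left(-497 \right)}}{h} = - \frac{222246}{392553} + \frac{7 - \left(-8 - 497\right)^{2}}{-252756} = \left(-222246\right) \frac{1}{392553} + \left(7 - \left(-505\right)^{2}\right) \left(- \frac{1}{252756}\right) = - \frac{24694}{43617} + \left(7 - 255025\right) \left(- \frac{1}{252756}\right) = - \frac{24694}{43617} - - \frac{42503}{42126} = - \frac{24694}{43617} + \frac{42503}{42126} = \frac{12914189}{29165234}$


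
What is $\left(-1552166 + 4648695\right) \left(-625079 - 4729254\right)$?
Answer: $-16579847410157$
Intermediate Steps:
$\left(-1552166 + 4648695\right) \left(-625079 - 4729254\right) = 3096529 \left(-5354333\right) = -16579847410157$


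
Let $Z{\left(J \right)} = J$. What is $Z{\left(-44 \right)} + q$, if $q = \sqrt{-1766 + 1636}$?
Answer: $-44 + i \sqrt{130} \approx -44.0 + 11.402 i$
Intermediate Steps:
$q = i \sqrt{130}$ ($q = \sqrt{-130} = i \sqrt{130} \approx 11.402 i$)
$Z{\left(-44 \right)} + q = -44 + i \sqrt{130}$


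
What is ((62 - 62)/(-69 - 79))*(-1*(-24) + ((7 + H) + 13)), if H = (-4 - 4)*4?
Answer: 0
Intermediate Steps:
H = -32 (H = -8*4 = -32)
((62 - 62)/(-69 - 79))*(-1*(-24) + ((7 + H) + 13)) = ((62 - 62)/(-69 - 79))*(-1*(-24) + ((7 - 32) + 13)) = (0/(-148))*(24 + (-25 + 13)) = (0*(-1/148))*(24 - 12) = 0*12 = 0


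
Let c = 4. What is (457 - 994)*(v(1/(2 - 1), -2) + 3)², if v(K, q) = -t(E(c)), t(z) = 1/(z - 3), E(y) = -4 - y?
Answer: -620772/121 ≈ -5130.3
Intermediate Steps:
t(z) = 1/(-3 + z)
v(K, q) = 1/11 (v(K, q) = -1/(-3 + (-4 - 1*4)) = -1/(-3 + (-4 - 4)) = -1/(-3 - 8) = -1/(-11) = -1*(-1/11) = 1/11)
(457 - 994)*(v(1/(2 - 1), -2) + 3)² = (457 - 994)*(1/11 + 3)² = -537*(34/11)² = -537*1156/121 = -620772/121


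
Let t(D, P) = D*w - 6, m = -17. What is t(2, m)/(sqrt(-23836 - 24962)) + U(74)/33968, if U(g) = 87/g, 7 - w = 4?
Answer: 87/2513632 ≈ 3.4611e-5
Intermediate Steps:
w = 3 (w = 7 - 1*4 = 7 - 4 = 3)
t(D, P) = -6 + 3*D (t(D, P) = D*3 - 6 = 3*D - 6 = -6 + 3*D)
t(2, m)/(sqrt(-23836 - 24962)) + U(74)/33968 = (-6 + 3*2)/(sqrt(-23836 - 24962)) + (87/74)/33968 = (-6 + 6)/(sqrt(-48798)) + (87*(1/74))*(1/33968) = 0/((3*I*sqrt(5422))) + (87/74)*(1/33968) = 0*(-I*sqrt(5422)/16266) + 87/2513632 = 0 + 87/2513632 = 87/2513632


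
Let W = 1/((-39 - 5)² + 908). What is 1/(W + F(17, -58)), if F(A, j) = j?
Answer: -2844/164951 ≈ -0.017241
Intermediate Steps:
W = 1/2844 (W = 1/((-44)² + 908) = 1/(1936 + 908) = 1/2844 ≈ 0.00035162)
1/(W + F(17, -58)) = 1/(1/2844 - 58) = 1/(-164951/2844) = -2844/164951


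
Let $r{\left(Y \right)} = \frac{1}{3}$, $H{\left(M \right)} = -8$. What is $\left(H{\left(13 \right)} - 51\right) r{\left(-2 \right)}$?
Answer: $- \frac{59}{3} \approx -19.667$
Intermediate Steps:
$r{\left(Y \right)} = \frac{1}{3}$
$\left(H{\left(13 \right)} - 51\right) r{\left(-2 \right)} = \left(-8 - 51\right) \frac{1}{3} = \left(-59\right) \frac{1}{3} = - \frac{59}{3}$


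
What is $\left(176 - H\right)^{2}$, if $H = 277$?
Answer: $10201$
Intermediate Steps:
$\left(176 - H\right)^{2} = \left(176 - 277\right)^{2} = \left(-101\right)^{2} = 10201$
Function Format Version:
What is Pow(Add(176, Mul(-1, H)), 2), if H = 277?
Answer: 10201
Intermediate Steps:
Pow(Add(176, Mul(-1, H)), 2) = Pow(Add(176, Mul(-1, 277)), 2) = Pow(Add(176, -277), 2) = Pow(-101, 2) = 10201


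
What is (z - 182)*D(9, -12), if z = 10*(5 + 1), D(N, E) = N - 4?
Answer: -610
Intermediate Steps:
D(N, E) = -4 + N
z = 60 (z = 10*6 = 60)
(z - 182)*D(9, -12) = (60 - 182)*(-4 + 9) = -122*5 = -610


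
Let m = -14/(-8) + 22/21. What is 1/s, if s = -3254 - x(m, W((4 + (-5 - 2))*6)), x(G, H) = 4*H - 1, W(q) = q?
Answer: -1/3181 ≈ -0.00031437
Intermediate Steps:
m = 235/84 (m = -14*(-1/8) + 22*(1/21) = 7/4 + 22/21 = 235/84 ≈ 2.7976)
x(G, H) = -1 + 4*H
s = -3181 (s = -3254 - (-1 + 4*((4 + (-5 - 2))*6)) = -3254 - (-1 + 4*((4 - 7)*6)) = -3254 - (-1 + 4*(-3*6)) = -3254 - (-1 + 4*(-18)) = -3254 - (-1 - 72) = -3254 - 1*(-73) = -3254 + 73 = -3181)
1/s = 1/(-3181) = -1/3181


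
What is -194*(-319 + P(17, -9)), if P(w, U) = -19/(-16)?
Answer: 493245/8 ≈ 61656.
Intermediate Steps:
P(w, U) = 19/16 (P(w, U) = -19*(-1/16) = 19/16)
-194*(-319 + P(17, -9)) = -194*(-319 + 19/16) = -194*(-5085)/16 = -1*(-493245/8) = 493245/8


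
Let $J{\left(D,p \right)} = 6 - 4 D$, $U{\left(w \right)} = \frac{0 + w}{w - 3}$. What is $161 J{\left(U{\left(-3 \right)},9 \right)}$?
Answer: $644$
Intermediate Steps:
$U{\left(w \right)} = \frac{w}{-3 + w}$
$161 J{\left(U{\left(-3 \right)},9 \right)} = 161 \left(6 - 4 \left(- \frac{3}{-3 - 3}\right)\right) = 161 \left(6 - 4 \left(- \frac{3}{-6}\right)\right) = 161 \left(6 - 4 \left(\left(-3\right) \left(- \frac{1}{6}\right)\right)\right) = 161 \left(6 - 2\right) = 161 \cdot 4 = 644$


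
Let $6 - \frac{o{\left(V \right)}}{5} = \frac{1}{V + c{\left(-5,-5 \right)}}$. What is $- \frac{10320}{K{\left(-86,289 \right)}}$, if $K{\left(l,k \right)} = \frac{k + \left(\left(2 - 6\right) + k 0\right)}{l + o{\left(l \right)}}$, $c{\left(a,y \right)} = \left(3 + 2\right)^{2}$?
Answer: $\frac{2346768}{1159} \approx 2024.8$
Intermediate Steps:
$c{\left(a,y \right)} = 25$ ($c{\left(a,y \right)} = 5^{2} = 25$)
$o{\left(V \right)} = 30 - \frac{5}{25 + V}$ ($o{\left(V \right)} = 30 - \frac{5}{V + 25} = 30 - \frac{5}{25 + V}$)
$K{\left(l,k \right)} = \frac{-4 + k}{l + \frac{5 \left(149 + 6 l\right)}{25 + l}}$ ($K{\left(l,k \right)} = \frac{k + \left(\left(2 - 6\right) + k 0\right)}{l + \frac{5 \left(149 + 6 l\right)}{25 + l}} = \frac{k + \left(\left(2 - 6\right) + 0\right)}{l + \frac{5 \left(149 + 6 l\right)}{25 + l}} = \frac{k + \left(-4 + 0\right)}{l + \frac{5 \left(149 + 6 l\right)}{25 + l}} = \frac{k - 4}{l + \frac{5 \left(149 + 6 l\right)}{25 + l}} = \frac{-4 + k}{l + \frac{5 \left(149 + 6 l\right)}{25 + l}}$)
$- \frac{10320}{K{\left(-86,289 \right)}} = - \frac{10320}{\frac{1}{745 + 30 \left(-86\right) - 86 \left(25 - 86\right)} \left(-4 + 289\right) \left(25 - 86\right)} = - \frac{10320}{\frac{1}{745 - 2580 - -5246} \cdot 285 \left(-61\right)} = - \frac{10320}{\frac{1}{745 - 2580 + 5246} \cdot 285 \left(-61\right)} = - \frac{10320}{\frac{1}{3411} \cdot 285 \left(-61\right)} = - \frac{10320}{- \frac{5795}{1137}} = \left(-10320\right) \left(- \frac{1137}{5795}\right) = \frac{2346768}{1159}$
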